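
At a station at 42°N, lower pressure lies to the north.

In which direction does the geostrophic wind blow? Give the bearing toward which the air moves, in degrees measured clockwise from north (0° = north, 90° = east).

090°

The pressure-gradient force points toward the north (bearing 000°).
Geostrophic balance: in the Northern Hemisphere the Coriolis force deflects motion to the right, so the geostrophic wind blows 90° to the right of the pressure-gradient force (low pressure on the left).
Rotating 000° by 90° clockwise gives 090° — the wind blows toward the east.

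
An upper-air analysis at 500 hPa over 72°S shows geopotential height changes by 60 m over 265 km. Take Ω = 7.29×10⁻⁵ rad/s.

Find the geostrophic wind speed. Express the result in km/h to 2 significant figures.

Coriolis parameter at 72°S:
f = 2Ω sin φ = 2 × 7.29×10⁻⁵ × sin 72° = 1.39×10⁻⁴ s⁻¹
Height gradient: |∂Z/∂n| = 60 m / 265000 m = 2.26×10⁻⁴
On a pressure surface, geostrophic balance gives V_g = (g/f)|∂Z/∂n|:
V_g = 9.81 × 2.26×10⁻⁴ / 1.39×10⁻⁴ = 16.0 m/s
Converting: 16.0 m/s × 3.6 = 58 km/h

58 km/h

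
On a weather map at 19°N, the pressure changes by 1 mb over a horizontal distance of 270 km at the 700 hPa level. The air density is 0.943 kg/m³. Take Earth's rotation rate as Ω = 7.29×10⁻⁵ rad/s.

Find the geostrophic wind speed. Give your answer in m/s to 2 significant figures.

8.3 m/s

Coriolis parameter at 19°N:
f = 2Ω sin φ = 2 × 7.29×10⁻⁵ × sin 19° = 4.75×10⁻⁵ s⁻¹
Pressure gradient: |∂P/∂n| = 100 Pa / 270000 m = 3.70×10⁻⁴ Pa/m
Geostrophic balance (pressure-gradient force = Coriolis force):
V_g = (1/(fρ)) |∂P/∂n| = 3.70×10⁻⁴ / (4.75×10⁻⁵ × 0.943) = 8.27 m/s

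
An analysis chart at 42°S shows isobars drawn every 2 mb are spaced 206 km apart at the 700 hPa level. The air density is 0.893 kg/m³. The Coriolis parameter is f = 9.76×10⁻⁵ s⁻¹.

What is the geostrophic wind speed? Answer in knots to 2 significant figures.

22 knots

Pressure gradient: |∂P/∂n| = 200 Pa / 206000 m = 9.71×10⁻⁴ Pa/m
Geostrophic balance (pressure-gradient force = Coriolis force):
V_g = (1/(fρ)) |∂P/∂n| = 9.71×10⁻⁴ / (9.76×10⁻⁵ × 0.893) = 11.1 m/s
Converting: 11.1 m/s × 1.944 = 22 knots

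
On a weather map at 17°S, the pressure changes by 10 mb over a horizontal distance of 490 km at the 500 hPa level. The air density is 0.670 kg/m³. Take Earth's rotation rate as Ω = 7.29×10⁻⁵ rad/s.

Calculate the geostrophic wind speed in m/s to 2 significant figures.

Coriolis parameter at 17°S:
f = 2Ω sin φ = 2 × 7.29×10⁻⁵ × sin 17° = 4.26×10⁻⁵ s⁻¹
Pressure gradient: |∂P/∂n| = 1000 Pa / 490000 m = 2.04×10⁻³ Pa/m
Geostrophic balance (pressure-gradient force = Coriolis force):
V_g = (1/(fρ)) |∂P/∂n| = 2.04×10⁻³ / (4.26×10⁻⁵ × 0.670) = 71.5 m/s

71 m/s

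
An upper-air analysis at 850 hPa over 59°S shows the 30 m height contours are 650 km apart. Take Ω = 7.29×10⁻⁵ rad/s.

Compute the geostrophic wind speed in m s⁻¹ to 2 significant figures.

Coriolis parameter at 59°S:
f = 2Ω sin φ = 2 × 7.29×10⁻⁵ × sin 59° = 1.25×10⁻⁴ s⁻¹
Height gradient: |∂Z/∂n| = 30 m / 650000 m = 4.62×10⁻⁵
On a pressure surface, geostrophic balance gives V_g = (g/f)|∂Z/∂n|:
V_g = 9.81 × 4.62×10⁻⁵ / 1.25×10⁻⁴ = 3.62 m/s

3.6 m s⁻¹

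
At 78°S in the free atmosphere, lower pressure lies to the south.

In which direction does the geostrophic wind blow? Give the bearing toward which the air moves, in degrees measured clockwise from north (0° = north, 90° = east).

The pressure-gradient force points toward the south (bearing 180°).
Geostrophic balance: in the Southern Hemisphere the Coriolis force deflects motion to the left, so the geostrophic wind blows 90° to the left of the pressure-gradient force (low pressure on the right).
Rotating 180° by 90° counterclockwise gives 090° — the wind blows toward the east.

090°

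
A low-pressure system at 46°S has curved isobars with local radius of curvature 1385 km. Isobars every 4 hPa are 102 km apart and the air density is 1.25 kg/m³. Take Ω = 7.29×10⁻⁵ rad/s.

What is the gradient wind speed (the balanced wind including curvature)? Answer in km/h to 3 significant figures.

Coriolis parameter at 46°S:
f = 2Ω sin φ = 2 × 7.29×10⁻⁵ × sin 46° = 1.05×10⁻⁴ s⁻¹
Pressure gradient: |∂P/∂n| = 400 Pa / 102000 m = 3.92×10⁻³ Pa/m
Geostrophic speed: V_g = |∂P/∂n|/(fρ) = 3.92×10⁻³/(1.05×10⁻⁴ × 1.25) = 29.9 m/s
Around a low, centrifugal force acts outward with Coriolis, so pressure-gradient force balances both:
(1/ρ)|∂P/∂n| = fV + V²/R  →  V² + fR·V − fR·V_g = 0
With fR = 1.05×10⁻⁴ × 1385×10³ m = 145 m/s:
V = [−fR + √((fR)² + 4 fR V_g)]/2 = [−145 + √(145² + 4×145×29.9)]/2 = 25.5 m/s
Subgeostrophic (V < V_g = 29.9 m/s), as expected around a low.
Converting: 25.5 m/s × 3.6 = 91.6 km/h

91.6 km/h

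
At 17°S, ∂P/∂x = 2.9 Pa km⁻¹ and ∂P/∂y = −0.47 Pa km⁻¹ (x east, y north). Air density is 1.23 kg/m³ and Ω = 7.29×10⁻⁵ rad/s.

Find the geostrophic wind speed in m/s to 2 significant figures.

Coriolis parameter at 17°S:
f = 2Ω sin φ = 2 × 7.29×10⁻⁵ × sin 17° = 4.26×10⁻⁵ s⁻¹
In the Southern Hemisphere f is negative: f = −4.26×10⁻⁵ s⁻¹.
Component geostrophic relations (x east, y north):
u_g = −(1/(fρ)) ∂P/∂y,  v_g = (1/(fρ)) ∂P/∂x
u_g = −(−0.47×10⁻³)/(−4.26×10⁻⁵ × 1.23) = −8.96 m/s;  v_g = (2.9×10⁻³)/(−4.26×10⁻⁵ × 1.23) = −55.3 m/s
|V_g| = √(u_g² + v_g²) = 56.0 m/s

56 m/s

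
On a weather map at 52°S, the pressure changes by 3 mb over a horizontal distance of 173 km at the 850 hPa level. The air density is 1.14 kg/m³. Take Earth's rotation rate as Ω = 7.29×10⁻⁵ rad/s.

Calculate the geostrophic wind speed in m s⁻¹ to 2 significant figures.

Coriolis parameter at 52°S:
f = 2Ω sin φ = 2 × 7.29×10⁻⁵ × sin 52° = 1.15×10⁻⁴ s⁻¹
Pressure gradient: |∂P/∂n| = 300 Pa / 173000 m = 1.73×10⁻³ Pa/m
Geostrophic balance (pressure-gradient force = Coriolis force):
V_g = (1/(fρ)) |∂P/∂n| = 1.73×10⁻³ / (1.15×10⁻⁴ × 1.14) = 13.2 m/s

13 m s⁻¹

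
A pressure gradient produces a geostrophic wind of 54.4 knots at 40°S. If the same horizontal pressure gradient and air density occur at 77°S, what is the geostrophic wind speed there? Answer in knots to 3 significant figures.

35.9 knots

With the same pressure gradient and density, V_g ∝ 1/f ∝ 1/sin φ.
V₂ = V₁ · sin φ₁ / sin φ₂ = 54.4 × sin 40° / sin 77°
V₂ = 54.4 × 0.6428/0.9744 = 35.9 knots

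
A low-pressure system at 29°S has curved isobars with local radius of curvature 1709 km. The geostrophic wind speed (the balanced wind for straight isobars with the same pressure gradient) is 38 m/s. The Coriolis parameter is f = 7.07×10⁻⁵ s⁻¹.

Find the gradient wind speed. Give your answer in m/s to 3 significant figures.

Around a low, centrifugal force acts outward with Coriolis, so pressure-gradient force balances both:
(1/ρ)|∂P/∂n| = fV + V²/R  →  V² + fR·V − fR·V_g = 0
With fR = 7.07×10⁻⁵ × 1709×10³ m = 121 m/s:
V = [−fR + √((fR)² + 4 fR V_g)]/2 = [−121 + √(121² + 4×121×38)]/2 = 30.4 m/s
Subgeostrophic (V < V_g = 38 m/s), as expected around a low.

30.4 m/s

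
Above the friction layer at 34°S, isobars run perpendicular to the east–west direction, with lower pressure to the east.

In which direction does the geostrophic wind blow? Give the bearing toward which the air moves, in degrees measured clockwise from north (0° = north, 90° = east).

000°

The pressure-gradient force points toward the east (bearing 090°).
Geostrophic balance: in the Southern Hemisphere the Coriolis force deflects motion to the left, so the geostrophic wind blows 90° to the left of the pressure-gradient force (low pressure on the right).
Rotating 090° by 90° counterclockwise gives 000° — the wind blows toward the north.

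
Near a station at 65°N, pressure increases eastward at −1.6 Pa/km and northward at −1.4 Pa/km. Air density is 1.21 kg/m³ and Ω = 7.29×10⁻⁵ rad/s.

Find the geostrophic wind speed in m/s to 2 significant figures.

Coriolis parameter at 65°N:
f = 2Ω sin φ = 2 × 7.29×10⁻⁵ × sin 65° = 1.32×10⁻⁴ s⁻¹
Component geostrophic relations (x east, y north):
u_g = −(1/(fρ)) ∂P/∂y,  v_g = (1/(fρ)) ∂P/∂x
u_g = −(−1.4×10⁻³)/(1.32×10⁻⁴ × 1.21) = 8.76 m/s;  v_g = (−1.6×10⁻³)/(1.32×10⁻⁴ × 1.21) = −10.0 m/s
|V_g| = √(u_g² + v_g²) = 13.3 m/s

13 m/s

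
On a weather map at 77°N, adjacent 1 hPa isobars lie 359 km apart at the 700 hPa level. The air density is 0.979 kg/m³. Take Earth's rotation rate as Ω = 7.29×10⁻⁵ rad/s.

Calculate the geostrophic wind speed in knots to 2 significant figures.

3.9 knots

Coriolis parameter at 77°N:
f = 2Ω sin φ = 2 × 7.29×10⁻⁵ × sin 77° = 1.42×10⁻⁴ s⁻¹
Pressure gradient: |∂P/∂n| = 100 Pa / 359000 m = 2.79×10⁻⁴ Pa/m
Geostrophic balance (pressure-gradient force = Coriolis force):
V_g = (1/(fρ)) |∂P/∂n| = 2.79×10⁻⁴ / (1.42×10⁻⁴ × 0.979) = 2.00 m/s
Converting: 2.00 m/s × 1.944 = 3.9 knots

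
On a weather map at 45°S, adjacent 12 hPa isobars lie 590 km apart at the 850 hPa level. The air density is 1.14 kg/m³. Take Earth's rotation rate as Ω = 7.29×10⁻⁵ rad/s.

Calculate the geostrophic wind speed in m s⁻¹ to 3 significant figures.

Coriolis parameter at 45°S:
f = 2Ω sin φ = 2 × 7.29×10⁻⁵ × sin 45° = 1.03×10⁻⁴ s⁻¹
Pressure gradient: |∂P/∂n| = 1200 Pa / 590000 m = 2.03×10⁻³ Pa/m
Geostrophic balance (pressure-gradient force = Coriolis force):
V_g = (1/(fρ)) |∂P/∂n| = 2.03×10⁻³ / (1.03×10⁻⁴ × 1.14) = 17.3 m/s

17.3 m s⁻¹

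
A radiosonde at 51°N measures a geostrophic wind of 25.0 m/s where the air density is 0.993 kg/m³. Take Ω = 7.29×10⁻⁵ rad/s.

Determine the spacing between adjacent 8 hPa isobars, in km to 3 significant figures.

Coriolis parameter at 51°N:
f = 2Ω sin φ = 2 × 7.29×10⁻⁵ × sin 51° = 1.13×10⁻⁴ s⁻¹
Geostrophic balance rearranged: |∂P/∂n| = f ρ V_g
|∂P/∂n| = 1.13×10⁻⁴ × 0.993 × 25.0 = 2.81×10⁻³ Pa/m
Isobar spacing: Δn = ΔP/|∂P/∂n| = 800 Pa / 2.81×10⁻³ Pa/m = 284407 m ≈ 284 km

284 km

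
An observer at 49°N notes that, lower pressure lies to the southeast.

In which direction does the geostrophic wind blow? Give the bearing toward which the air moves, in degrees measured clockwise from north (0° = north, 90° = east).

225°

The pressure-gradient force points toward the southeast (bearing 135°).
Geostrophic balance: in the Northern Hemisphere the Coriolis force deflects motion to the right, so the geostrophic wind blows 90° to the right of the pressure-gradient force (low pressure on the left).
Rotating 135° by 90° clockwise gives 225° — the wind blows toward the southwest.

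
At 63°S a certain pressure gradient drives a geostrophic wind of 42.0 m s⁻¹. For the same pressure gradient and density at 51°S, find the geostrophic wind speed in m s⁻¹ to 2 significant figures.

48 m s⁻¹

With the same pressure gradient and density, V_g ∝ 1/f ∝ 1/sin φ.
V₂ = V₁ · sin φ₁ / sin φ₂ = 42.0 × sin 63° / sin 51°
V₂ = 42.0 × 0.8910/0.7771 = 48 m s⁻¹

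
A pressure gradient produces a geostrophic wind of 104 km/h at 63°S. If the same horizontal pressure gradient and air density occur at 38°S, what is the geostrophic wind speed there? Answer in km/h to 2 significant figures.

With the same pressure gradient and density, V_g ∝ 1/f ∝ 1/sin φ.
V₂ = V₁ · sin φ₁ / sin φ₂ = 104 × sin 63° / sin 38°
V₂ = 104 × 0.8910/0.6157 = 150 km/h

150 km/h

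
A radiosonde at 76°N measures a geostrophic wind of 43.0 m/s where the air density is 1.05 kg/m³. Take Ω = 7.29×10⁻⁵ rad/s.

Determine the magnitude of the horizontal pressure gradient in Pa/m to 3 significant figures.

Coriolis parameter at 76°N:
f = 2Ω sin φ = 2 × 7.29×10⁻⁵ × sin 76° = 1.41×10⁻⁴ s⁻¹
Geostrophic balance rearranged: |∂P/∂n| = f ρ V_g
|∂P/∂n| = 1.41×10⁻⁴ × 1.05 × 43.0 = 6.39×10⁻³ Pa/m

6.39×10⁻³ Pa/m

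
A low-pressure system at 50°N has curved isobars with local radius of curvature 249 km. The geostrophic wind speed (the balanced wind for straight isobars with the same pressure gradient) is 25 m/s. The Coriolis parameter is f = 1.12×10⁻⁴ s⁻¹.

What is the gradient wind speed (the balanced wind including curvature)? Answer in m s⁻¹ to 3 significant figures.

15.9 m s⁻¹

Around a low, centrifugal force acts outward with Coriolis, so pressure-gradient force balances both:
(1/ρ)|∂P/∂n| = fV + V²/R  →  V² + fR·V − fR·V_g = 0
With fR = 1.12×10⁻⁴ × 249×10³ m = 27.9 m/s:
V = [−fR + √((fR)² + 4 fR V_g)]/2 = [−27.9 + √(27.9² + 4×27.9×25)]/2 = 15.9 m/s
Subgeostrophic (V < V_g = 25 m/s), as expected around a low.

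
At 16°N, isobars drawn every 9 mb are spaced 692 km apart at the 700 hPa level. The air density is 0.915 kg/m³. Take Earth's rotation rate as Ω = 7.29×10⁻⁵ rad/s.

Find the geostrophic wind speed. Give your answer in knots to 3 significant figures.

Coriolis parameter at 16°N:
f = 2Ω sin φ = 2 × 7.29×10⁻⁵ × sin 16° = 4.02×10⁻⁵ s⁻¹
Pressure gradient: |∂P/∂n| = 900 Pa / 692000 m = 1.30×10⁻³ Pa/m
Geostrophic balance (pressure-gradient force = Coriolis force):
V_g = (1/(fρ)) |∂P/∂n| = 1.30×10⁻³ / (4.02×10⁻⁵ × 0.915) = 35.4 m/s
Converting: 35.4 m/s × 1.944 = 68.8 knots

68.8 knots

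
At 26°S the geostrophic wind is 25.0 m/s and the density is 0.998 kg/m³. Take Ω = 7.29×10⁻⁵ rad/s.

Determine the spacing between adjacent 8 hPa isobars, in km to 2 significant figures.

500 km

Coriolis parameter at 26°S:
f = 2Ω sin φ = 2 × 7.29×10⁻⁵ × sin 26° = 6.39×10⁻⁵ s⁻¹
Geostrophic balance rearranged: |∂P/∂n| = f ρ V_g
|∂P/∂n| = 6.39×10⁻⁵ × 0.998 × 25.0 = 1.59×10⁻³ Pa/m
Isobar spacing: Δn = ΔP/|∂P/∂n| = 800 Pa / 1.59×10⁻³ Pa/m = 501672 m ≈ 500 km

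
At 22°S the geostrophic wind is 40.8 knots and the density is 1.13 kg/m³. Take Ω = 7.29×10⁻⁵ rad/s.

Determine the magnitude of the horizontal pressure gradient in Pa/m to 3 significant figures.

Coriolis parameter at 22°S:
f = 2Ω sin φ = 2 × 7.29×10⁻⁵ × sin 22° = 5.46×10⁻⁵ s⁻¹
Wind speed in SI: 40.8 knots = 21.0 m/s
Geostrophic balance rearranged: |∂P/∂n| = f ρ V_g
|∂P/∂n| = 5.46×10⁻⁵ × 1.13 × 21.0 = 1.30×10⁻³ Pa/m

1.30×10⁻³ Pa/m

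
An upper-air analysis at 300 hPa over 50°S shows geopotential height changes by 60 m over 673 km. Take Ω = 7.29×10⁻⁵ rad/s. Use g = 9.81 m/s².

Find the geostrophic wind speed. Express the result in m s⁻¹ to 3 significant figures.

Coriolis parameter at 50°S:
f = 2Ω sin φ = 2 × 7.29×10⁻⁵ × sin 50° = 1.12×10⁻⁴ s⁻¹
Height gradient: |∂Z/∂n| = 60 m / 673000 m = 8.92×10⁻⁵
On a pressure surface, geostrophic balance gives V_g = (g/f)|∂Z/∂n|:
V_g = 9.81 × 8.92×10⁻⁵ / 1.12×10⁻⁴ = 7.83 m/s

7.83 m s⁻¹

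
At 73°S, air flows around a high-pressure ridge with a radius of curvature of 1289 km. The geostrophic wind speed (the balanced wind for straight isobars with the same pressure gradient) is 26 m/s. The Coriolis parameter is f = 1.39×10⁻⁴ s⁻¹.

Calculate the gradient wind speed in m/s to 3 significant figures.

Around a high, pressure-gradient force acts outward with centrifugal, so Coriolis balances both:
fV = (1/ρ)|∂P/∂n| + V²/R  →  V² − fR·V + fR·V_g = 0
With fR = 1.39×10⁻⁴ × 1289×10³ m = 179 m/s:
V = [fR − √((fR)² − 4 fR V_g)]/2 = [179 − √(179² − 4×179×26)]/2 = 31.6 m/s
Supergeostrophic (V > V_g = 26 m/s), as expected around a high.

31.6 m/s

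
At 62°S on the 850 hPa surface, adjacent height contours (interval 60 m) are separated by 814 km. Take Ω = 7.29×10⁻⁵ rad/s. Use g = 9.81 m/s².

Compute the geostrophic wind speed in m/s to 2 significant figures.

Coriolis parameter at 62°S:
f = 2Ω sin φ = 2 × 7.29×10⁻⁵ × sin 62° = 1.29×10⁻⁴ s⁻¹
Height gradient: |∂Z/∂n| = 60 m / 814000 m = 7.37×10⁻⁵
On a pressure surface, geostrophic balance gives V_g = (g/f)|∂Z/∂n|:
V_g = 9.81 × 7.37×10⁻⁵ / 1.29×10⁻⁴ = 5.62 m/s

5.6 m/s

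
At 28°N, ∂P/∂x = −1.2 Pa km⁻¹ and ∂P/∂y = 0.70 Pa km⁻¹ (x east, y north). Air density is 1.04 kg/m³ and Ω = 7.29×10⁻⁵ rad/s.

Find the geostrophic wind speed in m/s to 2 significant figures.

Coriolis parameter at 28°N:
f = 2Ω sin φ = 2 × 7.29×10⁻⁵ × sin 28° = 6.84×10⁻⁵ s⁻¹
Component geostrophic relations (x east, y north):
u_g = −(1/(fρ)) ∂P/∂y,  v_g = (1/(fρ)) ∂P/∂x
u_g = −(0.70×10⁻³)/(6.84×10⁻⁵ × 1.04) = −9.83 m/s;  v_g = (−1.2×10⁻³)/(6.84×10⁻⁵ × 1.04) = −16.9 m/s
|V_g| = √(u_g² + v_g²) = 19.5 m/s

20 m/s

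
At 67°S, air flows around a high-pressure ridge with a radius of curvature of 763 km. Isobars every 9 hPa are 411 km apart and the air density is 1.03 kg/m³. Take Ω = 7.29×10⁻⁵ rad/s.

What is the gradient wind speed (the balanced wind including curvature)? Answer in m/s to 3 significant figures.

Coriolis parameter at 67°S:
f = 2Ω sin φ = 2 × 7.29×10⁻⁵ × sin 67° = 1.34×10⁻⁴ s⁻¹
Pressure gradient: |∂P/∂n| = 900 Pa / 411000 m = 2.19×10⁻³ Pa/m
Geostrophic speed: V_g = |∂P/∂n|/(fρ) = 2.19×10⁻³/(1.34×10⁻⁴ × 1.03) = 15.8 m/s
Around a high, pressure-gradient force acts outward with centrifugal, so Coriolis balances both:
fV = (1/ρ)|∂P/∂n| + V²/R  →  V² − fR·V + fR·V_g = 0
With fR = 1.34×10⁻⁴ × 763×10³ m = 102 m/s:
V = [fR − √((fR)² − 4 fR V_g)]/2 = [102 − √(102² − 4×102×15.8)]/2 = 19.6 m/s
Supergeostrophic (V > V_g = 15.8 m/s), as expected around a high.

19.6 m/s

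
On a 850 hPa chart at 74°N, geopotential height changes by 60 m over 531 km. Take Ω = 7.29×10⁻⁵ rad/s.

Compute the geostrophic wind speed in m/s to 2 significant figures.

Coriolis parameter at 74°N:
f = 2Ω sin φ = 2 × 7.29×10⁻⁵ × sin 74° = 1.40×10⁻⁴ s⁻¹
Height gradient: |∂Z/∂n| = 60 m / 531000 m = 1.13×10⁻⁴
On a pressure surface, geostrophic balance gives V_g = (g/f)|∂Z/∂n|:
V_g = 9.81 × 1.13×10⁻⁴ / 1.40×10⁻⁴ = 7.91 m/s

7.9 m/s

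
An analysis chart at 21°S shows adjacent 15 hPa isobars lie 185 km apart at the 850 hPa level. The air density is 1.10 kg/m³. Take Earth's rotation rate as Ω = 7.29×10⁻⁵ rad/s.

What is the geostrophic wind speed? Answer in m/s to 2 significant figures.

140 m/s

Coriolis parameter at 21°S:
f = 2Ω sin φ = 2 × 7.29×10⁻⁵ × sin 21° = 5.23×10⁻⁵ s⁻¹
Pressure gradient: |∂P/∂n| = 1500 Pa / 185000 m = 8.11×10⁻³ Pa/m
Geostrophic balance (pressure-gradient force = Coriolis force):
V_g = (1/(fρ)) |∂P/∂n| = 8.11×10⁻³ / (5.23×10⁻⁵ × 1.10) = 141 m/s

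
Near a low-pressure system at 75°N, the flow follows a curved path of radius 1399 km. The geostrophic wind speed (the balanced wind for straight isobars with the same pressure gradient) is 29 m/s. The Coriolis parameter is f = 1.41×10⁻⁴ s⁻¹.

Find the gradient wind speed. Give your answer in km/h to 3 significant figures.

Around a low, centrifugal force acts outward with Coriolis, so pressure-gradient force balances both:
(1/ρ)|∂P/∂n| = fV + V²/R  →  V² + fR·V − fR·V_g = 0
With fR = 1.41×10⁻⁴ × 1399×10³ m = 197 m/s:
V = [−fR + √((fR)² + 4 fR V_g)]/2 = [−197 + √(197² + 4×197×29)]/2 = 25.7 m/s
Subgeostrophic (V < V_g = 29 m/s), as expected around a low.
Converting: 25.7 m/s × 3.6 = 92.4 km/h

92.4 km/h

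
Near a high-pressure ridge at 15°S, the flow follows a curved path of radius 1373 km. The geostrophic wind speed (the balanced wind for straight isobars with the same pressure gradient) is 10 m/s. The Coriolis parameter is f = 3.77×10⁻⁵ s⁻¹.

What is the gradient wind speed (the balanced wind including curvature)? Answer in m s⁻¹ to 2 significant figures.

14 m s⁻¹

Around a high, pressure-gradient force acts outward with centrifugal, so Coriolis balances both:
fV = (1/ρ)|∂P/∂n| + V²/R  →  V² − fR·V + fR·V_g = 0
With fR = 3.77×10⁻⁵ × 1373×10³ m = 51.8 m/s:
V = [fR − √((fR)² − 4 fR V_g)]/2 = [51.8 − √(51.8² − 4×51.8×10)]/2 = 13.5 m/s
Supergeostrophic (V > V_g = 10 m/s), as expected around a high.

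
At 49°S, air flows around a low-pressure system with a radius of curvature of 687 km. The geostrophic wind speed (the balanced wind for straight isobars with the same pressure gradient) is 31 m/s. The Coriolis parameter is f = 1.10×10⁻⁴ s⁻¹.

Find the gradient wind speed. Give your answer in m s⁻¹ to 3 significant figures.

Around a low, centrifugal force acts outward with Coriolis, so pressure-gradient force balances both:
(1/ρ)|∂P/∂n| = fV + V²/R  →  V² + fR·V − fR·V_g = 0
With fR = 1.10×10⁻⁴ × 687×10³ m = 75.6 m/s:
V = [−fR + √((fR)² + 4 fR V_g)]/2 = [−75.6 + √(75.6² + 4×75.6×31)]/2 = 23.6 m/s
Subgeostrophic (V < V_g = 31 m/s), as expected around a low.

23.6 m s⁻¹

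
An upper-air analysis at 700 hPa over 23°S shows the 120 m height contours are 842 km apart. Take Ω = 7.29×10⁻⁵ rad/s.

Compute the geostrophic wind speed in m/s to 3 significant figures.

Coriolis parameter at 23°S:
f = 2Ω sin φ = 2 × 7.29×10⁻⁵ × sin 23° = 5.70×10⁻⁵ s⁻¹
Height gradient: |∂Z/∂n| = 120 m / 842000 m = 1.43×10⁻⁴
On a pressure surface, geostrophic balance gives V_g = (g/f)|∂Z/∂n|:
V_g = 9.81 × 1.43×10⁻⁴ / 5.70×10⁻⁵ = 24.5 m/s

24.5 m/s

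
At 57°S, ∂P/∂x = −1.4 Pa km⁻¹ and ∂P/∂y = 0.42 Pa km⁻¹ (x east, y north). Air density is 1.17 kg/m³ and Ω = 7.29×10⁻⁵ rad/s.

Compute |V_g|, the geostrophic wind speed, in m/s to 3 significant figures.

Coriolis parameter at 57°S:
f = 2Ω sin φ = 2 × 7.29×10⁻⁵ × sin 57° = 1.22×10⁻⁴ s⁻¹
In the Southern Hemisphere f is negative: f = −1.22×10⁻⁴ s⁻¹.
Component geostrophic relations (x east, y north):
u_g = −(1/(fρ)) ∂P/∂y,  v_g = (1/(fρ)) ∂P/∂x
u_g = −(0.42×10⁻³)/(−1.22×10⁻⁴ × 1.17) = 2.94 m/s;  v_g = (−1.4×10⁻³)/(−1.22×10⁻⁴ × 1.17) = 9.79 m/s
|V_g| = √(u_g² + v_g²) = 10.2 m/s

10.2 m/s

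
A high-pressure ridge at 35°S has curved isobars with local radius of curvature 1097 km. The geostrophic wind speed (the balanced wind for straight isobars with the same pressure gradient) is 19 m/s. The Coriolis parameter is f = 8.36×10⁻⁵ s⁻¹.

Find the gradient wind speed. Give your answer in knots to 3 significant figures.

52.2 knots

Around a high, pressure-gradient force acts outward with centrifugal, so Coriolis balances both:
fV = (1/ρ)|∂P/∂n| + V²/R  →  V² − fR·V + fR·V_g = 0
With fR = 8.36×10⁻⁵ × 1097×10³ m = 91.7 m/s:
V = [fR − √((fR)² − 4 fR V_g)]/2 = [91.7 − √(91.7² − 4×91.7×19)]/2 = 26.9 m/s
Supergeostrophic (V > V_g = 19 m/s), as expected around a high.
Converting: 26.9 m/s × 1.944 = 52.2 knots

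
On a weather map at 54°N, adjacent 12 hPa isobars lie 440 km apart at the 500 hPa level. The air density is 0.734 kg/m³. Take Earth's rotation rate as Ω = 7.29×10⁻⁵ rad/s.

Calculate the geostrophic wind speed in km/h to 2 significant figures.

Coriolis parameter at 54°N:
f = 2Ω sin φ = 2 × 7.29×10⁻⁵ × sin 54° = 1.18×10⁻⁴ s⁻¹
Pressure gradient: |∂P/∂n| = 1200 Pa / 440000 m = 2.73×10⁻³ Pa/m
Geostrophic balance (pressure-gradient force = Coriolis force):
V_g = (1/(fρ)) |∂P/∂n| = 2.73×10⁻³ / (1.18×10⁻⁴ × 0.734) = 31.5 m/s
Converting: 31.5 m/s × 3.6 = 110 km/h

110 km/h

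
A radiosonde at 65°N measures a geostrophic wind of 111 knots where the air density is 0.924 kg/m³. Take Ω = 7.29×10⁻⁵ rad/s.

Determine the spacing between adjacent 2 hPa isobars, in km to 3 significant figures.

Coriolis parameter at 65°N:
f = 2Ω sin φ = 2 × 7.29×10⁻⁵ × sin 65° = 1.32×10⁻⁴ s⁻¹
Wind speed in SI: 111 knots = 57.1 m/s
Geostrophic balance rearranged: |∂P/∂n| = f ρ V_g
|∂P/∂n| = 1.32×10⁻⁴ × 0.924 × 57.1 = 6.97×10⁻³ Pa/m
Isobar spacing: Δn = ΔP/|∂P/∂n| = 200 Pa / 6.97×10⁻³ Pa/m = 28686 m ≈ 28.7 km

28.7 km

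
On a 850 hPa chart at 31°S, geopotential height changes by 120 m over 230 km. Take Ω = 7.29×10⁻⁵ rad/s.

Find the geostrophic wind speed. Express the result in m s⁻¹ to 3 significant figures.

Coriolis parameter at 31°S:
f = 2Ω sin φ = 2 × 7.29×10⁻⁵ × sin 31° = 7.51×10⁻⁵ s⁻¹
Height gradient: |∂Z/∂n| = 120 m / 230000 m = 5.22×10⁻⁴
On a pressure surface, geostrophic balance gives V_g = (g/f)|∂Z/∂n|:
V_g = 9.81 × 5.22×10⁻⁴ / 7.51×10⁻⁵ = 68.2 m/s

68.2 m s⁻¹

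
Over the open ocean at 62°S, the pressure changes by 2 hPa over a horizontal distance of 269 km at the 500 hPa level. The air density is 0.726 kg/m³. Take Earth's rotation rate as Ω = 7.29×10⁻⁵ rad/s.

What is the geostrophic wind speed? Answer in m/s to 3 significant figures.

7.96 m/s

Coriolis parameter at 62°S:
f = 2Ω sin φ = 2 × 7.29×10⁻⁵ × sin 62° = 1.29×10⁻⁴ s⁻¹
Pressure gradient: |∂P/∂n| = 200 Pa / 269000 m = 7.43×10⁻⁴ Pa/m
Geostrophic balance (pressure-gradient force = Coriolis force):
V_g = (1/(fρ)) |∂P/∂n| = 7.43×10⁻⁴ / (1.29×10⁻⁴ × 0.726) = 7.96 m/s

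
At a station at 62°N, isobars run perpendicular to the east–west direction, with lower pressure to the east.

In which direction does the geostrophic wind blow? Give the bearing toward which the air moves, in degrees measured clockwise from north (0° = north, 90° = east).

180°

The pressure-gradient force points toward the east (bearing 090°).
Geostrophic balance: in the Northern Hemisphere the Coriolis force deflects motion to the right, so the geostrophic wind blows 90° to the right of the pressure-gradient force (low pressure on the left).
Rotating 090° by 90° clockwise gives 180° — the wind blows toward the south.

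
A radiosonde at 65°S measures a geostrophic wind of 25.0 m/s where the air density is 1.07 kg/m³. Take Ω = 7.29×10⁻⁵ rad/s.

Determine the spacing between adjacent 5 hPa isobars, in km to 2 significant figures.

140 km

Coriolis parameter at 65°S:
f = 2Ω sin φ = 2 × 7.29×10⁻⁵ × sin 65° = 1.32×10⁻⁴ s⁻¹
Geostrophic balance rearranged: |∂P/∂n| = f ρ V_g
|∂P/∂n| = 1.32×10⁻⁴ × 1.07 × 25.0 = 3.53×10⁻³ Pa/m
Isobar spacing: Δn = ΔP/|∂P/∂n| = 500 Pa / 3.53×10⁻³ Pa/m = 141453 m ≈ 140 km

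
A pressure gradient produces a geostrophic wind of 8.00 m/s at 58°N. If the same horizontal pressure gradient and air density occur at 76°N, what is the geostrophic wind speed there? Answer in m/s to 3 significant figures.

With the same pressure gradient and density, V_g ∝ 1/f ∝ 1/sin φ.
V₂ = V₁ · sin φ₁ / sin φ₂ = 8.00 × sin 58° / sin 76°
V₂ = 8.00 × 0.8480/0.9703 = 6.99 m/s

6.99 m/s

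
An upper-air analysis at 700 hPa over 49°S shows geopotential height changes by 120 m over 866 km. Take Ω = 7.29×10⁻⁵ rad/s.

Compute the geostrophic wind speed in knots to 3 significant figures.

Coriolis parameter at 49°S:
f = 2Ω sin φ = 2 × 7.29×10⁻⁵ × sin 49° = 1.10×10⁻⁴ s⁻¹
Height gradient: |∂Z/∂n| = 120 m / 866000 m = 1.39×10⁻⁴
On a pressure surface, geostrophic balance gives V_g = (g/f)|∂Z/∂n|:
V_g = 9.81 × 1.39×10⁻⁴ / 1.10×10⁻⁴ = 12.4 m/s
Converting: 12.4 m/s × 1.944 = 24.0 knots

24.0 knots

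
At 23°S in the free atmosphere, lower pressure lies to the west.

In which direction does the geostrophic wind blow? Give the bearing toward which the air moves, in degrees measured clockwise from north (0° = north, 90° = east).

180°

The pressure-gradient force points toward the west (bearing 270°).
Geostrophic balance: in the Southern Hemisphere the Coriolis force deflects motion to the left, so the geostrophic wind blows 90° to the left of the pressure-gradient force (low pressure on the right).
Rotating 270° by 90° counterclockwise gives 180° — the wind blows toward the south.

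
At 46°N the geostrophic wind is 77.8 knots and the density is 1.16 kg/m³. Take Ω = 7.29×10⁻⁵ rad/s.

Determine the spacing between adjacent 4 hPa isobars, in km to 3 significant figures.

82.1 km

Coriolis parameter at 46°N:
f = 2Ω sin φ = 2 × 7.29×10⁻⁵ × sin 46° = 1.05×10⁻⁴ s⁻¹
Wind speed in SI: 77.8 knots = 40.0 m/s
Geostrophic balance rearranged: |∂P/∂n| = f ρ V_g
|∂P/∂n| = 1.05×10⁻⁴ × 1.16 × 40.0 = 4.87×10⁻³ Pa/m
Isobar spacing: Δn = ΔP/|∂P/∂n| = 400 Pa / 4.87×10⁻³ Pa/m = 82147 m ≈ 82.1 km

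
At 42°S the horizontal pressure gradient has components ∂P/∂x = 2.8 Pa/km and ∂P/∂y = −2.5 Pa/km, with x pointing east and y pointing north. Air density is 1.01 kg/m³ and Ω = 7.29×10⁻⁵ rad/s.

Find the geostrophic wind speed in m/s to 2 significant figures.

38 m/s

Coriolis parameter at 42°S:
f = 2Ω sin φ = 2 × 7.29×10⁻⁵ × sin 42° = 9.76×10⁻⁵ s⁻¹
In the Southern Hemisphere f is negative: f = −9.76×10⁻⁵ s⁻¹.
Component geostrophic relations (x east, y north):
u_g = −(1/(fρ)) ∂P/∂y,  v_g = (1/(fρ)) ∂P/∂x
u_g = −(−2.5×10⁻³)/(−9.76×10⁻⁵ × 1.01) = −25.4 m/s;  v_g = (2.8×10⁻³)/(−9.76×10⁻⁵ × 1.01) = −28.4 m/s
|V_g| = √(u_g² + v_g²) = 38.1 m/s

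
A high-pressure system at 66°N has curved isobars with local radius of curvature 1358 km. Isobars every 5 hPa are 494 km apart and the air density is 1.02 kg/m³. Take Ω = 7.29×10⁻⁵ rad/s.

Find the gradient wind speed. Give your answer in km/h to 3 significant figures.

Coriolis parameter at 66°N:
f = 2Ω sin φ = 2 × 7.29×10⁻⁵ × sin 66° = 1.33×10⁻⁴ s⁻¹
Pressure gradient: |∂P/∂n| = 500 Pa / 494000 m = 1.01×10⁻³ Pa/m
Geostrophic speed: V_g = |∂P/∂n|/(fρ) = 1.01×10⁻³/(1.33×10⁻⁴ × 1.02) = 7.45 m/s
Around a high, pressure-gradient force acts outward with centrifugal, so Coriolis balances both:
fV = (1/ρ)|∂P/∂n| + V²/R  →  V² − fR·V + fR·V_g = 0
With fR = 1.33×10⁻⁴ × 1358×10³ m = 181 m/s:
V = [fR − √((fR)² − 4 fR V_g)]/2 = [181 − √(181² − 4×181×7.45)]/2 = 7.79 m/s
Supergeostrophic (V > V_g = 7.45 m/s), as expected around a high.
Converting: 7.79 m/s × 3.6 = 28.0 km/h

28.0 km/h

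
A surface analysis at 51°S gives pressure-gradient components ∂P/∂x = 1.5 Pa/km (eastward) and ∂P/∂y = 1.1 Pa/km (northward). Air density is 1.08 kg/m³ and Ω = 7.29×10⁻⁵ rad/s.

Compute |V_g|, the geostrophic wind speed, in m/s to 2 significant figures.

Coriolis parameter at 51°S:
f = 2Ω sin φ = 2 × 7.29×10⁻⁵ × sin 51° = 1.13×10⁻⁴ s⁻¹
In the Southern Hemisphere f is negative: f = −1.13×10⁻⁴ s⁻¹.
Component geostrophic relations (x east, y north):
u_g = −(1/(fρ)) ∂P/∂y,  v_g = (1/(fρ)) ∂P/∂x
u_g = −(1.1×10⁻³)/(−1.13×10⁻⁴ × 1.08) = 8.99 m/s;  v_g = (1.5×10⁻³)/(−1.13×10⁻⁴ × 1.08) = −12.3 m/s
|V_g| = √(u_g² + v_g²) = 15.2 m/s

15 m/s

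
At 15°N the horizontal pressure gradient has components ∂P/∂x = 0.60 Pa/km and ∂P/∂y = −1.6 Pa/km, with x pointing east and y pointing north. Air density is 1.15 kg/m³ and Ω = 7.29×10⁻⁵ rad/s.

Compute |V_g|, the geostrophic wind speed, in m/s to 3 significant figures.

39.4 m/s

Coriolis parameter at 15°N:
f = 2Ω sin φ = 2 × 7.29×10⁻⁵ × sin 15° = 3.77×10⁻⁵ s⁻¹
Component geostrophic relations (x east, y north):
u_g = −(1/(fρ)) ∂P/∂y,  v_g = (1/(fρ)) ∂P/∂x
u_g = −(−1.6×10⁻³)/(3.77×10⁻⁵ × 1.15) = 36.9 m/s;  v_g = (0.60×10⁻³)/(3.77×10⁻⁵ × 1.15) = 13.8 m/s
|V_g| = √(u_g² + v_g²) = 39.4 m/s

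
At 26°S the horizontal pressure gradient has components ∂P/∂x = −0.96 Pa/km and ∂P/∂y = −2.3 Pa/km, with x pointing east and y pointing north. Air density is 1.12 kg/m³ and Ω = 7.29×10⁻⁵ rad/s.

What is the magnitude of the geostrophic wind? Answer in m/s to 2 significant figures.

35 m/s

Coriolis parameter at 26°S:
f = 2Ω sin φ = 2 × 7.29×10⁻⁵ × sin 26° = 6.39×10⁻⁵ s⁻¹
In the Southern Hemisphere f is negative: f = −6.39×10⁻⁵ s⁻¹.
Component geostrophic relations (x east, y north):
u_g = −(1/(fρ)) ∂P/∂y,  v_g = (1/(fρ)) ∂P/∂x
u_g = −(−2.3×10⁻³)/(−6.39×10⁻⁵ × 1.12) = −32.1 m/s;  v_g = (−0.96×10⁻³)/(−6.39×10⁻⁵ × 1.12) = 13.4 m/s
|V_g| = √(u_g² + v_g²) = 34.8 m/s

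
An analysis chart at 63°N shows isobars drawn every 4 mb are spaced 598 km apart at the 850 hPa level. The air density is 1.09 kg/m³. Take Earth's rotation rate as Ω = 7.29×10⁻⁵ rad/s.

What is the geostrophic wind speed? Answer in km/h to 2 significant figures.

17 km/h

Coriolis parameter at 63°N:
f = 2Ω sin φ = 2 × 7.29×10⁻⁵ × sin 63° = 1.30×10⁻⁴ s⁻¹
Pressure gradient: |∂P/∂n| = 400 Pa / 598000 m = 6.69×10⁻⁴ Pa/m
Geostrophic balance (pressure-gradient force = Coriolis force):
V_g = (1/(fρ)) |∂P/∂n| = 6.69×10⁻⁴ / (1.30×10⁻⁴ × 1.09) = 4.72 m/s
Converting: 4.72 m/s × 3.6 = 17 km/h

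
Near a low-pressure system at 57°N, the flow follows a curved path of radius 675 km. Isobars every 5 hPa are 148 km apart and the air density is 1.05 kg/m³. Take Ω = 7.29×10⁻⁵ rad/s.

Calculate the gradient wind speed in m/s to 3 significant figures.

21.0 m/s

Coriolis parameter at 57°N:
f = 2Ω sin φ = 2 × 7.29×10⁻⁵ × sin 57° = 1.22×10⁻⁴ s⁻¹
Pressure gradient: |∂P/∂n| = 500 Pa / 148000 m = 3.38×10⁻³ Pa/m
Geostrophic speed: V_g = |∂P/∂n|/(fρ) = 3.38×10⁻³/(1.22×10⁻⁴ × 1.05) = 26.3 m/s
Around a low, centrifugal force acts outward with Coriolis, so pressure-gradient force balances both:
(1/ρ)|∂P/∂n| = fV + V²/R  →  V² + fR·V − fR·V_g = 0
With fR = 1.22×10⁻⁴ × 675×10³ m = 82.5 m/s:
V = [−fR + √((fR)² + 4 fR V_g)]/2 = [−82.5 + √(82.5² + 4×82.5×26.3)]/2 = 21 m/s
Subgeostrophic (V < V_g = 26.3 m/s), as expected around a low.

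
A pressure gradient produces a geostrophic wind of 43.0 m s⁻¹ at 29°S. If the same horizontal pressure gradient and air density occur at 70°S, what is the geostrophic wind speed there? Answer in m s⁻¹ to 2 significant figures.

With the same pressure gradient and density, V_g ∝ 1/f ∝ 1/sin φ.
V₂ = V₁ · sin φ₁ / sin φ₂ = 43.0 × sin 29° / sin 70°
V₂ = 43.0 × 0.4848/0.9397 = 22 m s⁻¹

22 m s⁻¹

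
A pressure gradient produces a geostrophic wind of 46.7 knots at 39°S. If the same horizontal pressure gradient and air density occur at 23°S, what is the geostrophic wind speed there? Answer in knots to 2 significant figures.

With the same pressure gradient and density, V_g ∝ 1/f ∝ 1/sin φ.
V₂ = V₁ · sin φ₁ / sin φ₂ = 46.7 × sin 39° / sin 23°
V₂ = 46.7 × 0.6293/0.3907 = 75 knots

75 knots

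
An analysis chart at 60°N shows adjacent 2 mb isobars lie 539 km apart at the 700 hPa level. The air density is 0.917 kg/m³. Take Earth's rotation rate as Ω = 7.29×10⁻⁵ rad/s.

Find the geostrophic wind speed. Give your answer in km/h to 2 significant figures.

12 km/h

Coriolis parameter at 60°N:
f = 2Ω sin φ = 2 × 7.29×10⁻⁵ × sin 60° = 1.26×10⁻⁴ s⁻¹
Pressure gradient: |∂P/∂n| = 200 Pa / 539000 m = 3.71×10⁻⁴ Pa/m
Geostrophic balance (pressure-gradient force = Coriolis force):
V_g = (1/(fρ)) |∂P/∂n| = 3.71×10⁻⁴ / (1.26×10⁻⁴ × 0.917) = 3.20 m/s
Converting: 3.20 m/s × 3.6 = 12 km/h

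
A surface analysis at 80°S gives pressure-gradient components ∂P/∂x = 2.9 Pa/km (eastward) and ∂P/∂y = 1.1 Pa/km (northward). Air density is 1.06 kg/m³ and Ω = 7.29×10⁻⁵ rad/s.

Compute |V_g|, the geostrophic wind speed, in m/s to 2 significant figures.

Coriolis parameter at 80°S:
f = 2Ω sin φ = 2 × 7.29×10⁻⁵ × sin 80° = 1.44×10⁻⁴ s⁻¹
In the Southern Hemisphere f is negative: f = −1.44×10⁻⁴ s⁻¹.
Component geostrophic relations (x east, y north):
u_g = −(1/(fρ)) ∂P/∂y,  v_g = (1/(fρ)) ∂P/∂x
u_g = −(1.1×10⁻³)/(−1.44×10⁻⁴ × 1.06) = 7.23 m/s;  v_g = (2.9×10⁻³)/(−1.44×10⁻⁴ × 1.06) = −19.1 m/s
|V_g| = √(u_g² + v_g²) = 20.4 m/s

20 m/s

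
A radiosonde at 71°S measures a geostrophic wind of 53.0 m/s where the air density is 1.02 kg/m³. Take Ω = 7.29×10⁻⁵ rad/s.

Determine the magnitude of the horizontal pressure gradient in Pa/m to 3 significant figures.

Coriolis parameter at 71°S:
f = 2Ω sin φ = 2 × 7.29×10⁻⁵ × sin 71° = 1.38×10⁻⁴ s⁻¹
Geostrophic balance rearranged: |∂P/∂n| = f ρ V_g
|∂P/∂n| = 1.38×10⁻⁴ × 1.02 × 53.0 = 7.45×10⁻³ Pa/m

7.45×10⁻³ Pa/m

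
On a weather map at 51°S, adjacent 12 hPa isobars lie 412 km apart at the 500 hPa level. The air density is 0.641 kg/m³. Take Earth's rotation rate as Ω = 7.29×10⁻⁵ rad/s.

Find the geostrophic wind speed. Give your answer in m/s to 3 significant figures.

Coriolis parameter at 51°S:
f = 2Ω sin φ = 2 × 7.29×10⁻⁵ × sin 51° = 1.13×10⁻⁴ s⁻¹
Pressure gradient: |∂P/∂n| = 1200 Pa / 412000 m = 2.91×10⁻³ Pa/m
Geostrophic balance (pressure-gradient force = Coriolis force):
V_g = (1/(fρ)) |∂P/∂n| = 2.91×10⁻³ / (1.13×10⁻⁴ × 0.641) = 40.1 m/s

40.1 m/s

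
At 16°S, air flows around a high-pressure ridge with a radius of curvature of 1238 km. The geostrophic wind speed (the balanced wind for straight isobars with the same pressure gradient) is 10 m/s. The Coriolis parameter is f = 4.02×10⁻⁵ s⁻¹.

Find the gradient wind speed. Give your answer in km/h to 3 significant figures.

Around a high, pressure-gradient force acts outward with centrifugal, so Coriolis balances both:
fV = (1/ρ)|∂P/∂n| + V²/R  →  V² − fR·V + fR·V_g = 0
With fR = 4.02×10⁻⁵ × 1238×10³ m = 49.8 m/s:
V = [fR − √((fR)² − 4 fR V_g)]/2 = [49.8 − √(49.8² − 4×49.8×10)]/2 = 13.9 m/s
Supergeostrophic (V > V_g = 10 m/s), as expected around a high.
Converting: 13.9 m/s × 3.6 = 49.9 km/h

49.9 km/h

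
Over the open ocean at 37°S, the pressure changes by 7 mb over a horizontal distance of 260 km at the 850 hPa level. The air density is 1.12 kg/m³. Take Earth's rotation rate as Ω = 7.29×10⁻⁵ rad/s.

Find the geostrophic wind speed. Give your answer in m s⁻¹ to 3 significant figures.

27.4 m s⁻¹

Coriolis parameter at 37°S:
f = 2Ω sin φ = 2 × 7.29×10⁻⁵ × sin 37° = 8.77×10⁻⁵ s⁻¹
Pressure gradient: |∂P/∂n| = 700 Pa / 260000 m = 2.69×10⁻³ Pa/m
Geostrophic balance (pressure-gradient force = Coriolis force):
V_g = (1/(fρ)) |∂P/∂n| = 2.69×10⁻³ / (8.77×10⁻⁵ × 1.12) = 27.4 m/s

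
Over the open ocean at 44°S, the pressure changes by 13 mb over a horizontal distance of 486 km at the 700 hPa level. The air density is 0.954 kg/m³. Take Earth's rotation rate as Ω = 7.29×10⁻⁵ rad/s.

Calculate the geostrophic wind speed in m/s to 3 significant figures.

27.7 m/s

Coriolis parameter at 44°S:
f = 2Ω sin φ = 2 × 7.29×10⁻⁵ × sin 44° = 1.01×10⁻⁴ s⁻¹
Pressure gradient: |∂P/∂n| = 1300 Pa / 486000 m = 2.67×10⁻³ Pa/m
Geostrophic balance (pressure-gradient force = Coriolis force):
V_g = (1/(fρ)) |∂P/∂n| = 2.67×10⁻³ / (1.01×10⁻⁴ × 0.954) = 27.7 m/s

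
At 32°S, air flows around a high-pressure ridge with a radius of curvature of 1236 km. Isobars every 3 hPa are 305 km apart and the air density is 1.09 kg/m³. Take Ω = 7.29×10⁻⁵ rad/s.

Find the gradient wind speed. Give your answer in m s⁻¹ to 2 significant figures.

14 m s⁻¹

Coriolis parameter at 32°S:
f = 2Ω sin φ = 2 × 7.29×10⁻⁵ × sin 32° = 7.73×10⁻⁵ s⁻¹
Pressure gradient: |∂P/∂n| = 300 Pa / 305000 m = 9.84×10⁻⁴ Pa/m
Geostrophic speed: V_g = |∂P/∂n|/(fρ) = 9.84×10⁻⁴/(7.73×10⁻⁵ × 1.09) = 11.7 m/s
Around a high, pressure-gradient force acts outward with centrifugal, so Coriolis balances both:
fV = (1/ρ)|∂P/∂n| + V²/R  →  V² − fR·V + fR·V_g = 0
With fR = 7.73×10⁻⁵ × 1236×10³ m = 95.5 m/s:
V = [fR − √((fR)² − 4 fR V_g)]/2 = [95.5 − √(95.5² − 4×95.5×11.7)]/2 = 13.6 m/s
Supergeostrophic (V > V_g = 11.7 m/s), as expected around a high.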